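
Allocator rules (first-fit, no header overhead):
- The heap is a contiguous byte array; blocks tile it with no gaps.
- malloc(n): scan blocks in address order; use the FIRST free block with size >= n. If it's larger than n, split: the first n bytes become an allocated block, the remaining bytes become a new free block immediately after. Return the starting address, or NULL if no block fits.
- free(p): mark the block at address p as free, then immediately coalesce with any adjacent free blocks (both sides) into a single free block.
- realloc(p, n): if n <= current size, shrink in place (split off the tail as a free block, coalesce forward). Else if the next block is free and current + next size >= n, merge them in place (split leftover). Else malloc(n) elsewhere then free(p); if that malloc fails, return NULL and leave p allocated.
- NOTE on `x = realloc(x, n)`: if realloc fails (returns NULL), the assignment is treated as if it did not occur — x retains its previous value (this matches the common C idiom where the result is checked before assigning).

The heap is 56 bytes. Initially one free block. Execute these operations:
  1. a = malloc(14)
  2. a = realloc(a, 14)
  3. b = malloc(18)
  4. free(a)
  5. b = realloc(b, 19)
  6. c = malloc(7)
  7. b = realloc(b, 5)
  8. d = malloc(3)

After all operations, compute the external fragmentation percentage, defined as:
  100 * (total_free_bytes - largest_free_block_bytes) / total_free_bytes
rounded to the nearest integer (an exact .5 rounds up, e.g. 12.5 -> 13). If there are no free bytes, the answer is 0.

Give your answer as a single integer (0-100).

Op 1: a = malloc(14) -> a = 0; heap: [0-13 ALLOC][14-55 FREE]
Op 2: a = realloc(a, 14) -> a = 0; heap: [0-13 ALLOC][14-55 FREE]
Op 3: b = malloc(18) -> b = 14; heap: [0-13 ALLOC][14-31 ALLOC][32-55 FREE]
Op 4: free(a) -> (freed a); heap: [0-13 FREE][14-31 ALLOC][32-55 FREE]
Op 5: b = realloc(b, 19) -> b = 14; heap: [0-13 FREE][14-32 ALLOC][33-55 FREE]
Op 6: c = malloc(7) -> c = 0; heap: [0-6 ALLOC][7-13 FREE][14-32 ALLOC][33-55 FREE]
Op 7: b = realloc(b, 5) -> b = 14; heap: [0-6 ALLOC][7-13 FREE][14-18 ALLOC][19-55 FREE]
Op 8: d = malloc(3) -> d = 7; heap: [0-6 ALLOC][7-9 ALLOC][10-13 FREE][14-18 ALLOC][19-55 FREE]
Free blocks: [4 37] total_free=41 largest=37 -> 100*(41-37)/41 = 400/41 ≈ 9.756 -> rounds to 10

Answer: 10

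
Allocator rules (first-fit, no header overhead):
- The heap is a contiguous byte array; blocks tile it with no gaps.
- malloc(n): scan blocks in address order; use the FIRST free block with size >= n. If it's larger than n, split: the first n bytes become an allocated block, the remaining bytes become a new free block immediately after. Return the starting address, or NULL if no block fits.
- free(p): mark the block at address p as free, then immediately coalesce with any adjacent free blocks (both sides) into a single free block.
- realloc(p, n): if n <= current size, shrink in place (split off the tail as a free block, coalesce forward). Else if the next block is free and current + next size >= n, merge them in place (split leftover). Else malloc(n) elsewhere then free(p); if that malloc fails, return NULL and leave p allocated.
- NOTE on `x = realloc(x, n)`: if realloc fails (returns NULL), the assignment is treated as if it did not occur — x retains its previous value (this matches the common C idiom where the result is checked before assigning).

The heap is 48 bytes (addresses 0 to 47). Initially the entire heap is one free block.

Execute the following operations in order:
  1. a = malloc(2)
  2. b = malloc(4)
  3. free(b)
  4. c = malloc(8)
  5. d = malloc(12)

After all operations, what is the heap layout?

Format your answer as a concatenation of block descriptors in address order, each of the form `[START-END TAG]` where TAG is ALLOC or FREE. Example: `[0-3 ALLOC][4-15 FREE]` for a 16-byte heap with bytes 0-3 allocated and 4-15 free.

Answer: [0-1 ALLOC][2-9 ALLOC][10-21 ALLOC][22-47 FREE]

Derivation:
Op 1: a = malloc(2) -> a = 0; heap: [0-1 ALLOC][2-47 FREE]
Op 2: b = malloc(4) -> b = 2; heap: [0-1 ALLOC][2-5 ALLOC][6-47 FREE]
Op 3: free(b) -> (freed b); heap: [0-1 ALLOC][2-47 FREE]
Op 4: c = malloc(8) -> c = 2; heap: [0-1 ALLOC][2-9 ALLOC][10-47 FREE]
Op 5: d = malloc(12) -> d = 10; heap: [0-1 ALLOC][2-9 ALLOC][10-21 ALLOC][22-47 FREE]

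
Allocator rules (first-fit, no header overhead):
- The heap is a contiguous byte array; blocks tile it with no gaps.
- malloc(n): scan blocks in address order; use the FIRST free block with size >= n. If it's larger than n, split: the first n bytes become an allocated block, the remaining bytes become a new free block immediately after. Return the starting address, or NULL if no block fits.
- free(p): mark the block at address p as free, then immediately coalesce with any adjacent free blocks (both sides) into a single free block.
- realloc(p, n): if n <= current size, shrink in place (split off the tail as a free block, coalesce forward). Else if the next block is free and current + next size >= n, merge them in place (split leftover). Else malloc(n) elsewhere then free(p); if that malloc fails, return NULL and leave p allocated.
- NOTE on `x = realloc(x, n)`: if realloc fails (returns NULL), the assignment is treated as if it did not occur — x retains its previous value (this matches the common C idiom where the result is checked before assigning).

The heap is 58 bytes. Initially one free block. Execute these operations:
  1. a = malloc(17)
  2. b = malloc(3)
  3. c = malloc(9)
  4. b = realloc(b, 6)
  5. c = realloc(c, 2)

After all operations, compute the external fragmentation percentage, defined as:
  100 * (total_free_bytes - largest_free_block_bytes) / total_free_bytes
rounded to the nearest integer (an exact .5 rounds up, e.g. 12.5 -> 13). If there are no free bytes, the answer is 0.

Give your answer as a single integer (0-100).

Answer: 30

Derivation:
Op 1: a = malloc(17) -> a = 0; heap: [0-16 ALLOC][17-57 FREE]
Op 2: b = malloc(3) -> b = 17; heap: [0-16 ALLOC][17-19 ALLOC][20-57 FREE]
Op 3: c = malloc(9) -> c = 20; heap: [0-16 ALLOC][17-19 ALLOC][20-28 ALLOC][29-57 FREE]
Op 4: b = realloc(b, 6) -> b = 29; heap: [0-16 ALLOC][17-19 FREE][20-28 ALLOC][29-34 ALLOC][35-57 FREE]
Op 5: c = realloc(c, 2) -> c = 20; heap: [0-16 ALLOC][17-19 FREE][20-21 ALLOC][22-28 FREE][29-34 ALLOC][35-57 FREE]
Free blocks: [3 7 23] total_free=33 largest=23 -> 100*(33-23)/33 = 1000/33 ≈ 30.303 -> rounds to 30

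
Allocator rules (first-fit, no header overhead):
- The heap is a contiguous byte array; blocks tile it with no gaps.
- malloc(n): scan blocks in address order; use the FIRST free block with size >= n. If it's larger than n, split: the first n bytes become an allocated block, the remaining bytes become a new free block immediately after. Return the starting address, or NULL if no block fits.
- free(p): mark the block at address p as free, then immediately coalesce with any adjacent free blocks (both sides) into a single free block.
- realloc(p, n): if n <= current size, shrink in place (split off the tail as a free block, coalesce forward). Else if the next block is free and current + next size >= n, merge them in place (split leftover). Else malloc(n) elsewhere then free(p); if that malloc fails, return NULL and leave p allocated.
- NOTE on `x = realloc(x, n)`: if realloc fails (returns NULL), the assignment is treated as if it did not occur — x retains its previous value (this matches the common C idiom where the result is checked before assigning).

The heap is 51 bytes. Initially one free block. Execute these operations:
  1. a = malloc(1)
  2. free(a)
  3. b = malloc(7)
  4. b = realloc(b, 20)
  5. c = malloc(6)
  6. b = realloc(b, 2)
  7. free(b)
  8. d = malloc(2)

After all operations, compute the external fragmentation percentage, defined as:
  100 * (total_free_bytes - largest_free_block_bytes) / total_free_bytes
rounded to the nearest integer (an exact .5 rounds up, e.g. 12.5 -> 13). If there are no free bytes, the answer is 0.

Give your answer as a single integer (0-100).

Op 1: a = malloc(1) -> a = 0; heap: [0-0 ALLOC][1-50 FREE]
Op 2: free(a) -> (freed a); heap: [0-50 FREE]
Op 3: b = malloc(7) -> b = 0; heap: [0-6 ALLOC][7-50 FREE]
Op 4: b = realloc(b, 20) -> b = 0; heap: [0-19 ALLOC][20-50 FREE]
Op 5: c = malloc(6) -> c = 20; heap: [0-19 ALLOC][20-25 ALLOC][26-50 FREE]
Op 6: b = realloc(b, 2) -> b = 0; heap: [0-1 ALLOC][2-19 FREE][20-25 ALLOC][26-50 FREE]
Op 7: free(b) -> (freed b); heap: [0-19 FREE][20-25 ALLOC][26-50 FREE]
Op 8: d = malloc(2) -> d = 0; heap: [0-1 ALLOC][2-19 FREE][20-25 ALLOC][26-50 FREE]
Free blocks: [18 25] total_free=43 largest=25 -> 100*(43-25)/43 = 1800/43 ≈ 41.860 -> rounds to 42

Answer: 42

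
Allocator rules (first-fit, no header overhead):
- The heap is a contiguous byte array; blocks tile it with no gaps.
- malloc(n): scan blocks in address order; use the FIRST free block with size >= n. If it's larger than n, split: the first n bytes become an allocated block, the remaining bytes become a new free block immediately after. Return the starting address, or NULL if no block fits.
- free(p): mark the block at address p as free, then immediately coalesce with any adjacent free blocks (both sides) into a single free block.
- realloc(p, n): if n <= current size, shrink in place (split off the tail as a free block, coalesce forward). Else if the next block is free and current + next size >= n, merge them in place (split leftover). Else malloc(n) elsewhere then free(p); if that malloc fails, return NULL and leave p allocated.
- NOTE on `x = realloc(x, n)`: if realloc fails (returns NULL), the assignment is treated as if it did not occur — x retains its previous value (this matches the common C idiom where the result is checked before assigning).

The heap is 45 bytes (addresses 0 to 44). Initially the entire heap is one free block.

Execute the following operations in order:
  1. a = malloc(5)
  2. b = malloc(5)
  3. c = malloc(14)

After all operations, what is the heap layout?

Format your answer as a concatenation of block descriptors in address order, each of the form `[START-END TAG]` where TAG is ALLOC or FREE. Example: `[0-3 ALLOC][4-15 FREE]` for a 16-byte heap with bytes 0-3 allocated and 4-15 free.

Answer: [0-4 ALLOC][5-9 ALLOC][10-23 ALLOC][24-44 FREE]

Derivation:
Op 1: a = malloc(5) -> a = 0; heap: [0-4 ALLOC][5-44 FREE]
Op 2: b = malloc(5) -> b = 5; heap: [0-4 ALLOC][5-9 ALLOC][10-44 FREE]
Op 3: c = malloc(14) -> c = 10; heap: [0-4 ALLOC][5-9 ALLOC][10-23 ALLOC][24-44 FREE]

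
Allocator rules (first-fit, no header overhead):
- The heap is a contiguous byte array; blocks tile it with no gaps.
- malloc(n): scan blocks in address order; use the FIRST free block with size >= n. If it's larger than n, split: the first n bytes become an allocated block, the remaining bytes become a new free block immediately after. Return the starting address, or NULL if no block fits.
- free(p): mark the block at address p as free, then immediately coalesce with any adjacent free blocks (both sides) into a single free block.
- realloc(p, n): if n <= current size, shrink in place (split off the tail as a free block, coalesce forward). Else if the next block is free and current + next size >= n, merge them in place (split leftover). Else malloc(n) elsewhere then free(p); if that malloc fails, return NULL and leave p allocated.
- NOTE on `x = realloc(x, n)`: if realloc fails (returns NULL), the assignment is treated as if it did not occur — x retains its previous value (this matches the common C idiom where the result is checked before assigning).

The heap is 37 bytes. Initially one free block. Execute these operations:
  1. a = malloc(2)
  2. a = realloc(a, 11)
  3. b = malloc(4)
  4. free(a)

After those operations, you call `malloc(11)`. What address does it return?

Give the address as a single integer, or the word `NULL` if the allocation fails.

Op 1: a = malloc(2) -> a = 0; heap: [0-1 ALLOC][2-36 FREE]
Op 2: a = realloc(a, 11) -> a = 0; heap: [0-10 ALLOC][11-36 FREE]
Op 3: b = malloc(4) -> b = 11; heap: [0-10 ALLOC][11-14 ALLOC][15-36 FREE]
Op 4: free(a) -> (freed a); heap: [0-10 FREE][11-14 ALLOC][15-36 FREE]
malloc(11): first-fit scan over [0-10 FREE][11-14 ALLOC][15-36 FREE] -> 0

Answer: 0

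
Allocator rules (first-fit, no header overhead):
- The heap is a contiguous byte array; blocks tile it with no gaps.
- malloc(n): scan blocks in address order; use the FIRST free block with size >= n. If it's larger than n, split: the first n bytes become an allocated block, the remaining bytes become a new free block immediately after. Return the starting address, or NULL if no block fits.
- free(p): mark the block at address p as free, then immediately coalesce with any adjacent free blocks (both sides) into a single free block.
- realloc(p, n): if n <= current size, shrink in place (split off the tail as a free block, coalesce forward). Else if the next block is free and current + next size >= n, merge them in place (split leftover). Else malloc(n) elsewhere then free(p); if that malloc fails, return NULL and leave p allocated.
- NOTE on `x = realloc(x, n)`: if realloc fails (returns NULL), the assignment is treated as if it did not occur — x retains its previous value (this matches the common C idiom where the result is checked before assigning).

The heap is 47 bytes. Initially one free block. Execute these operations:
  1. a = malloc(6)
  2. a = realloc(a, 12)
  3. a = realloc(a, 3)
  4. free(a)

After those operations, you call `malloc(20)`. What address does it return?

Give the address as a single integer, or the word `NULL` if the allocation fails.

Answer: 0

Derivation:
Op 1: a = malloc(6) -> a = 0; heap: [0-5 ALLOC][6-46 FREE]
Op 2: a = realloc(a, 12) -> a = 0; heap: [0-11 ALLOC][12-46 FREE]
Op 3: a = realloc(a, 3) -> a = 0; heap: [0-2 ALLOC][3-46 FREE]
Op 4: free(a) -> (freed a); heap: [0-46 FREE]
malloc(20): first-fit scan over [0-46 FREE] -> 0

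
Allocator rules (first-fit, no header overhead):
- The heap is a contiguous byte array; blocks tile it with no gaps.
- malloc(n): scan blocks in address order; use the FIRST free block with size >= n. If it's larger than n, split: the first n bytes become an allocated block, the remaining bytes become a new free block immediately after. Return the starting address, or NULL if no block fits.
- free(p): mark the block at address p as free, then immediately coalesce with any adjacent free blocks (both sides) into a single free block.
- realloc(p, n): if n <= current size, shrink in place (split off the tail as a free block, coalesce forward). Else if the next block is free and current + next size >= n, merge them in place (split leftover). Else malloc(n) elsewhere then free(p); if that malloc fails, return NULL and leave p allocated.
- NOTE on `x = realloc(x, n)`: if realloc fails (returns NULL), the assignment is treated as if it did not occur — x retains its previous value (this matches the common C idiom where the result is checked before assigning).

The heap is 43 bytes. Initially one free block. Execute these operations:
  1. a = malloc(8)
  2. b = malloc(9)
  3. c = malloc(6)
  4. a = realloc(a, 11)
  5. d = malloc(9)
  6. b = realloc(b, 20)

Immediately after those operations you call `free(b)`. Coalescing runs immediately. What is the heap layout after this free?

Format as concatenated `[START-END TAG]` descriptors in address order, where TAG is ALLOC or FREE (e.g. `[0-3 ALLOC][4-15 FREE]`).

Op 1: a = malloc(8) -> a = 0; heap: [0-7 ALLOC][8-42 FREE]
Op 2: b = malloc(9) -> b = 8; heap: [0-7 ALLOC][8-16 ALLOC][17-42 FREE]
Op 3: c = malloc(6) -> c = 17; heap: [0-7 ALLOC][8-16 ALLOC][17-22 ALLOC][23-42 FREE]
Op 4: a = realloc(a, 11) -> a = 23; heap: [0-7 FREE][8-16 ALLOC][17-22 ALLOC][23-33 ALLOC][34-42 FREE]
Op 5: d = malloc(9) -> d = 34; heap: [0-7 FREE][8-16 ALLOC][17-22 ALLOC][23-33 ALLOC][34-42 ALLOC]
Op 6: b = realloc(b, 20) -> NULL (b unchanged); heap: [0-7 FREE][8-16 ALLOC][17-22 ALLOC][23-33 ALLOC][34-42 ALLOC]
free(b): b = 8 -> block [8-16 ALLOC]; mark free, coalesce with adjacent free neighbors -> [0-16 FREE][17-22 ALLOC][23-33 ALLOC][34-42 ALLOC]

Answer: [0-16 FREE][17-22 ALLOC][23-33 ALLOC][34-42 ALLOC]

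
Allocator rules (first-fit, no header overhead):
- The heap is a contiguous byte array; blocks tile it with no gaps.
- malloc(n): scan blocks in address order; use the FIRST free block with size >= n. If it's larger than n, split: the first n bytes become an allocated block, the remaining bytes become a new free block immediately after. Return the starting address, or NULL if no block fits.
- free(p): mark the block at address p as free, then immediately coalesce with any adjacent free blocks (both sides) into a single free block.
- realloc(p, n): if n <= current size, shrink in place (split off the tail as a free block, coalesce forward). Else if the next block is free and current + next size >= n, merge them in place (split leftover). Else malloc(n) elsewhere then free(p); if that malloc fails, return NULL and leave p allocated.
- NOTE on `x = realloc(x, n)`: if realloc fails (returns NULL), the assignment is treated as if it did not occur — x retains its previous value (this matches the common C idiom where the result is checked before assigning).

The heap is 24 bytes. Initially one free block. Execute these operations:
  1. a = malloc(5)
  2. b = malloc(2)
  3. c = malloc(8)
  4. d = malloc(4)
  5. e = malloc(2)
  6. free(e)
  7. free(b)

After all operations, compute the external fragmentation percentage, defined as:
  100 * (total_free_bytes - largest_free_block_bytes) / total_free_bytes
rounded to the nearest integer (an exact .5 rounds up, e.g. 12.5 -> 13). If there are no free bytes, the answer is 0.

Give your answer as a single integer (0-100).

Op 1: a = malloc(5) -> a = 0; heap: [0-4 ALLOC][5-23 FREE]
Op 2: b = malloc(2) -> b = 5; heap: [0-4 ALLOC][5-6 ALLOC][7-23 FREE]
Op 3: c = malloc(8) -> c = 7; heap: [0-4 ALLOC][5-6 ALLOC][7-14 ALLOC][15-23 FREE]
Op 4: d = malloc(4) -> d = 15; heap: [0-4 ALLOC][5-6 ALLOC][7-14 ALLOC][15-18 ALLOC][19-23 FREE]
Op 5: e = malloc(2) -> e = 19; heap: [0-4 ALLOC][5-6 ALLOC][7-14 ALLOC][15-18 ALLOC][19-20 ALLOC][21-23 FREE]
Op 6: free(e) -> (freed e); heap: [0-4 ALLOC][5-6 ALLOC][7-14 ALLOC][15-18 ALLOC][19-23 FREE]
Op 7: free(b) -> (freed b); heap: [0-4 ALLOC][5-6 FREE][7-14 ALLOC][15-18 ALLOC][19-23 FREE]
Free blocks: [2 5] total_free=7 largest=5 -> 100*(7-5)/7 = 200/7 ≈ 28.571 -> rounds to 29

Answer: 29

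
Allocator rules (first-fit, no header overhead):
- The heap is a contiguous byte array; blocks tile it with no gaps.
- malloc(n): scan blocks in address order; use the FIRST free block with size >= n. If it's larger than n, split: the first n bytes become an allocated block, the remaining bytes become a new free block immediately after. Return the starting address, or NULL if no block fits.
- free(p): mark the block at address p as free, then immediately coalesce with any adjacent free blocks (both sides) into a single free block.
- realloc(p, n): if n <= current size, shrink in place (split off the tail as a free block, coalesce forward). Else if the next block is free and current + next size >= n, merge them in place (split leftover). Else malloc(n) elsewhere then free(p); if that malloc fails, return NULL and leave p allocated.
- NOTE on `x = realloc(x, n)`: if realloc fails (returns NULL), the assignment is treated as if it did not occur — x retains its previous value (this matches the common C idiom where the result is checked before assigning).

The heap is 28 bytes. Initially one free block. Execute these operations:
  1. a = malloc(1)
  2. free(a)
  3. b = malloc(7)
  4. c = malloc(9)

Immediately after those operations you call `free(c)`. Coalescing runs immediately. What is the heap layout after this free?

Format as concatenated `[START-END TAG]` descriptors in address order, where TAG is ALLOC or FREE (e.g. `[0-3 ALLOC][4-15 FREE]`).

Answer: [0-6 ALLOC][7-27 FREE]

Derivation:
Op 1: a = malloc(1) -> a = 0; heap: [0-0 ALLOC][1-27 FREE]
Op 2: free(a) -> (freed a); heap: [0-27 FREE]
Op 3: b = malloc(7) -> b = 0; heap: [0-6 ALLOC][7-27 FREE]
Op 4: c = malloc(9) -> c = 7; heap: [0-6 ALLOC][7-15 ALLOC][16-27 FREE]
free(c): c = 7 -> block [7-15 ALLOC]; mark free, coalesce with adjacent free neighbors -> [0-6 ALLOC][7-27 FREE]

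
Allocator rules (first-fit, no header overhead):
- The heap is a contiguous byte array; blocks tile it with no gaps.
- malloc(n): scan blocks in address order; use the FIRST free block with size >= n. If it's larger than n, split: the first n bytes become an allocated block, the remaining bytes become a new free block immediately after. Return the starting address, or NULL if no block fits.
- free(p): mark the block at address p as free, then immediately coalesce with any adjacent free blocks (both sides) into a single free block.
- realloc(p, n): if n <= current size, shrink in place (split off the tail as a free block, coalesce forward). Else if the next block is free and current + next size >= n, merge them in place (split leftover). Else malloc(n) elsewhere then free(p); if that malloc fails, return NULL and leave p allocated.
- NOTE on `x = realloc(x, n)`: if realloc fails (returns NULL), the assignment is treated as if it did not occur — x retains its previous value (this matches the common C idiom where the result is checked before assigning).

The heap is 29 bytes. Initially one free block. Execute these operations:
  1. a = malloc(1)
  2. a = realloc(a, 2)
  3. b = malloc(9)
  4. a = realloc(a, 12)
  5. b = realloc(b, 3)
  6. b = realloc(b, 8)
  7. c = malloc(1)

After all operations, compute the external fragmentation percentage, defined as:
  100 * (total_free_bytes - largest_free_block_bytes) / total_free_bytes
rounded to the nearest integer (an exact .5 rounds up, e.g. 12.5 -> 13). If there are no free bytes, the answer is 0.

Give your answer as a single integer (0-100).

Answer: 25

Derivation:
Op 1: a = malloc(1) -> a = 0; heap: [0-0 ALLOC][1-28 FREE]
Op 2: a = realloc(a, 2) -> a = 0; heap: [0-1 ALLOC][2-28 FREE]
Op 3: b = malloc(9) -> b = 2; heap: [0-1 ALLOC][2-10 ALLOC][11-28 FREE]
Op 4: a = realloc(a, 12) -> a = 11; heap: [0-1 FREE][2-10 ALLOC][11-22 ALLOC][23-28 FREE]
Op 5: b = realloc(b, 3) -> b = 2; heap: [0-1 FREE][2-4 ALLOC][5-10 FREE][11-22 ALLOC][23-28 FREE]
Op 6: b = realloc(b, 8) -> b = 2; heap: [0-1 FREE][2-9 ALLOC][10-10 FREE][11-22 ALLOC][23-28 FREE]
Op 7: c = malloc(1) -> c = 0; heap: [0-0 ALLOC][1-1 FREE][2-9 ALLOC][10-10 FREE][11-22 ALLOC][23-28 FREE]
Free blocks: [1 1 6] total_free=8 largest=6 -> 100*(8-6)/8 = 200/8 = 25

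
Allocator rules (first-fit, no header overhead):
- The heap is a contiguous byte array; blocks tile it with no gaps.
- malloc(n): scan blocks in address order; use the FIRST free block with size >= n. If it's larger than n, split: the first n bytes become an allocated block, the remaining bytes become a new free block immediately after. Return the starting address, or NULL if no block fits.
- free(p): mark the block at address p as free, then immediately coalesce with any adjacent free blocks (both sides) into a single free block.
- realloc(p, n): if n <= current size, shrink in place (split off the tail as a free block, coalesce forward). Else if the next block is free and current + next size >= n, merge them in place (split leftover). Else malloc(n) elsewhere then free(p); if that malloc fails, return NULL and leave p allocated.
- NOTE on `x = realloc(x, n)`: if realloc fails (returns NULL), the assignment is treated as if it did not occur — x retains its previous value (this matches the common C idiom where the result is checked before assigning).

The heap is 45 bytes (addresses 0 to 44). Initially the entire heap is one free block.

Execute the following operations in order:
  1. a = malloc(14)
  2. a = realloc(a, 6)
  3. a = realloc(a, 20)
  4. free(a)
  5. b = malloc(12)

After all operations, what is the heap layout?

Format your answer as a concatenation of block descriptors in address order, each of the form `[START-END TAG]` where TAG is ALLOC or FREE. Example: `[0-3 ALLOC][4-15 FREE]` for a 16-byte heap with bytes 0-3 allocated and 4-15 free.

Op 1: a = malloc(14) -> a = 0; heap: [0-13 ALLOC][14-44 FREE]
Op 2: a = realloc(a, 6) -> a = 0; heap: [0-5 ALLOC][6-44 FREE]
Op 3: a = realloc(a, 20) -> a = 0; heap: [0-19 ALLOC][20-44 FREE]
Op 4: free(a) -> (freed a); heap: [0-44 FREE]
Op 5: b = malloc(12) -> b = 0; heap: [0-11 ALLOC][12-44 FREE]

Answer: [0-11 ALLOC][12-44 FREE]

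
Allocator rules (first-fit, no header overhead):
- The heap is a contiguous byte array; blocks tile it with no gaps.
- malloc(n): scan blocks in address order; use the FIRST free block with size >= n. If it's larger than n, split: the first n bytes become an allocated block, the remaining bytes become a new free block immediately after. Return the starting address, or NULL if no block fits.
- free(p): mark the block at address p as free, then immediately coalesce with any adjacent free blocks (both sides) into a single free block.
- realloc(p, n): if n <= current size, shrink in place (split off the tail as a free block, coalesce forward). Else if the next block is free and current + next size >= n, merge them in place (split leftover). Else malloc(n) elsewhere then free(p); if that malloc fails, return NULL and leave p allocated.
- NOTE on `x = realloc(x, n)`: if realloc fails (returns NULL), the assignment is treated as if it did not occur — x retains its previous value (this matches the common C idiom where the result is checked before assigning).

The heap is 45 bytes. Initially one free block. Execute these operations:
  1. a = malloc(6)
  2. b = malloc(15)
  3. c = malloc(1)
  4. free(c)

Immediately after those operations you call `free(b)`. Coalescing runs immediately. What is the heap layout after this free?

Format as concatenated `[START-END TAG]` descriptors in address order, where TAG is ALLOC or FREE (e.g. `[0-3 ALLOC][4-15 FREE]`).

Answer: [0-5 ALLOC][6-44 FREE]

Derivation:
Op 1: a = malloc(6) -> a = 0; heap: [0-5 ALLOC][6-44 FREE]
Op 2: b = malloc(15) -> b = 6; heap: [0-5 ALLOC][6-20 ALLOC][21-44 FREE]
Op 3: c = malloc(1) -> c = 21; heap: [0-5 ALLOC][6-20 ALLOC][21-21 ALLOC][22-44 FREE]
Op 4: free(c) -> (freed c); heap: [0-5 ALLOC][6-20 ALLOC][21-44 FREE]
free(b): b = 6 -> block [6-20 ALLOC]; mark free, coalesce with adjacent free neighbors -> [0-5 ALLOC][6-44 FREE]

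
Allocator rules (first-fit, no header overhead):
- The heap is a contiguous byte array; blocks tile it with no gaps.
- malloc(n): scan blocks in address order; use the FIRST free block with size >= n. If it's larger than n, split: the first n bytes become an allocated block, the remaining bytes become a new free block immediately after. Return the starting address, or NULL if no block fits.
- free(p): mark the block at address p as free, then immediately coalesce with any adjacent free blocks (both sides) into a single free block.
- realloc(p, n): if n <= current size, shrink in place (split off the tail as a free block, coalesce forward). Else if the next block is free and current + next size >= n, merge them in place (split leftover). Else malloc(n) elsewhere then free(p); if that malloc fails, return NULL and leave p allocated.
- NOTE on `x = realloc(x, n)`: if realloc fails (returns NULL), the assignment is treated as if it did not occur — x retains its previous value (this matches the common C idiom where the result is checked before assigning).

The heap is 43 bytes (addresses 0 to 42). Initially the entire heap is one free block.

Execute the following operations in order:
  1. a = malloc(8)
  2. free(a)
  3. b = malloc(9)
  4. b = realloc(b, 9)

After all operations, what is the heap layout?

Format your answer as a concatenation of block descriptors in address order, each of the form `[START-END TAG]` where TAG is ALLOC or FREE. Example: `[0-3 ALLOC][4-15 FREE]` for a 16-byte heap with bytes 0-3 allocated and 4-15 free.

Op 1: a = malloc(8) -> a = 0; heap: [0-7 ALLOC][8-42 FREE]
Op 2: free(a) -> (freed a); heap: [0-42 FREE]
Op 3: b = malloc(9) -> b = 0; heap: [0-8 ALLOC][9-42 FREE]
Op 4: b = realloc(b, 9) -> b = 0; heap: [0-8 ALLOC][9-42 FREE]

Answer: [0-8 ALLOC][9-42 FREE]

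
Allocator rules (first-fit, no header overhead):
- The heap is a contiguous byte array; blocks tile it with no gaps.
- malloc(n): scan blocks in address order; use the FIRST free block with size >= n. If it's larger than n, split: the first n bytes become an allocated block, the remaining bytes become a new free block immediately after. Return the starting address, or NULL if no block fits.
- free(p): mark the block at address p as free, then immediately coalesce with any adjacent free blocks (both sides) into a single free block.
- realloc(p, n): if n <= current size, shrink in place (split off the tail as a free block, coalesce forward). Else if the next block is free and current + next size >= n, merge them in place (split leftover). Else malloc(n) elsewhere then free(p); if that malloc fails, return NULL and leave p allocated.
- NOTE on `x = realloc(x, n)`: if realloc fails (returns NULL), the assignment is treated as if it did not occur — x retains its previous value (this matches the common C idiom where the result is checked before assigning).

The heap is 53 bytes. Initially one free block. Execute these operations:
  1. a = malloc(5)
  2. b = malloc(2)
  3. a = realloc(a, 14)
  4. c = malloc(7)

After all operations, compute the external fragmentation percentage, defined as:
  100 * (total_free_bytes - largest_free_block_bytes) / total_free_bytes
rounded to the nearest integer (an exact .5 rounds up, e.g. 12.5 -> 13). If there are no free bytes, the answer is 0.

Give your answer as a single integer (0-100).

Op 1: a = malloc(5) -> a = 0; heap: [0-4 ALLOC][5-52 FREE]
Op 2: b = malloc(2) -> b = 5; heap: [0-4 ALLOC][5-6 ALLOC][7-52 FREE]
Op 3: a = realloc(a, 14) -> a = 7; heap: [0-4 FREE][5-6 ALLOC][7-20 ALLOC][21-52 FREE]
Op 4: c = malloc(7) -> c = 21; heap: [0-4 FREE][5-6 ALLOC][7-20 ALLOC][21-27 ALLOC][28-52 FREE]
Free blocks: [5 25] total_free=30 largest=25 -> 100*(30-25)/30 = 500/30 ≈ 16.667 -> rounds to 17

Answer: 17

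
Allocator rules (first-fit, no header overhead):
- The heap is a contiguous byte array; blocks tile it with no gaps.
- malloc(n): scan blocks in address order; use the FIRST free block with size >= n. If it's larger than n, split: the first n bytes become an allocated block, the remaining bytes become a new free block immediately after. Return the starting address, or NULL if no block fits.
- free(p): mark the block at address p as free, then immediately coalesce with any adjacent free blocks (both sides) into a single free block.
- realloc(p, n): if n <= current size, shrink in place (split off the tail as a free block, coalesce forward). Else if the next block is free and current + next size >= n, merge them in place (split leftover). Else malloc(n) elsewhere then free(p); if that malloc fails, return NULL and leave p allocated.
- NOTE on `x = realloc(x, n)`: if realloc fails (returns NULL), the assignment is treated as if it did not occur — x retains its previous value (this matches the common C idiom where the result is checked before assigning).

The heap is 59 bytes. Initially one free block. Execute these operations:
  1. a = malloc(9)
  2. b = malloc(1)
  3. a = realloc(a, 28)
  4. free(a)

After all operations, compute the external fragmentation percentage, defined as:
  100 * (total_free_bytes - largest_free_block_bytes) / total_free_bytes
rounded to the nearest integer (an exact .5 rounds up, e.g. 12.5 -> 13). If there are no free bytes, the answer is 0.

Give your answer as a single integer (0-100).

Op 1: a = malloc(9) -> a = 0; heap: [0-8 ALLOC][9-58 FREE]
Op 2: b = malloc(1) -> b = 9; heap: [0-8 ALLOC][9-9 ALLOC][10-58 FREE]
Op 3: a = realloc(a, 28) -> a = 10; heap: [0-8 FREE][9-9 ALLOC][10-37 ALLOC][38-58 FREE]
Op 4: free(a) -> (freed a); heap: [0-8 FREE][9-9 ALLOC][10-58 FREE]
Free blocks: [9 49] total_free=58 largest=49 -> 100*(58-49)/58 = 900/58 ≈ 15.517 -> rounds to 16

Answer: 16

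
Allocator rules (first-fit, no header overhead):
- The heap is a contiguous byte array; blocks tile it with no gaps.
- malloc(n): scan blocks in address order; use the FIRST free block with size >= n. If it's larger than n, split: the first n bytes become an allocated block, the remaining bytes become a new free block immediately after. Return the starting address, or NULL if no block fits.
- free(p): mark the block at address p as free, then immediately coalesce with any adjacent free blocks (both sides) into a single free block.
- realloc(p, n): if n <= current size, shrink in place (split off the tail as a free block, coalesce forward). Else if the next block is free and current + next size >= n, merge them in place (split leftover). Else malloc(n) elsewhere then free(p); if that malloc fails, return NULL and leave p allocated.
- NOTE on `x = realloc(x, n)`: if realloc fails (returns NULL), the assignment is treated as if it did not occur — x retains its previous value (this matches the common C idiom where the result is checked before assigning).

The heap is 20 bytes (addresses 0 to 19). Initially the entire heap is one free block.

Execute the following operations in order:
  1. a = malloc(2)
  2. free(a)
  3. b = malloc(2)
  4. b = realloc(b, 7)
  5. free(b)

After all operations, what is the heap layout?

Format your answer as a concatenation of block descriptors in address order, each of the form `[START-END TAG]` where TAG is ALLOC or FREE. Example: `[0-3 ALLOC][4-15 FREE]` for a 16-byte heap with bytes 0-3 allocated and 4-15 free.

Op 1: a = malloc(2) -> a = 0; heap: [0-1 ALLOC][2-19 FREE]
Op 2: free(a) -> (freed a); heap: [0-19 FREE]
Op 3: b = malloc(2) -> b = 0; heap: [0-1 ALLOC][2-19 FREE]
Op 4: b = realloc(b, 7) -> b = 0; heap: [0-6 ALLOC][7-19 FREE]
Op 5: free(b) -> (freed b); heap: [0-19 FREE]

Answer: [0-19 FREE]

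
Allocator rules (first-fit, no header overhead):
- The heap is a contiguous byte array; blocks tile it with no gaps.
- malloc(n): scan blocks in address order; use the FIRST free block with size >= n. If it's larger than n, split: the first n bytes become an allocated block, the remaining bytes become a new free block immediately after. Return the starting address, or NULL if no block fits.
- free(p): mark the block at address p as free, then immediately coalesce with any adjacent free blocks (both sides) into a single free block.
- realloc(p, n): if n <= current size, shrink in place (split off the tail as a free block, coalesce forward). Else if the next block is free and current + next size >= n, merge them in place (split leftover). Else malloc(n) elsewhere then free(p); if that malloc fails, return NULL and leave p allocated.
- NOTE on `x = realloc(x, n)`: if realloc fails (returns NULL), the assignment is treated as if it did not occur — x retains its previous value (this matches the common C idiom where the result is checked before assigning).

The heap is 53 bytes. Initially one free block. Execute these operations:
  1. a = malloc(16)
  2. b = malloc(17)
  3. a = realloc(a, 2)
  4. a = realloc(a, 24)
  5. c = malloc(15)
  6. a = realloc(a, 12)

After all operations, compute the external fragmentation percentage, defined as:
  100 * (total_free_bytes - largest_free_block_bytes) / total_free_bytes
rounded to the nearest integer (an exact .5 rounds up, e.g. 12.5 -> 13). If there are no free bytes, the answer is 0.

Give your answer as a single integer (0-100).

Answer: 44

Derivation:
Op 1: a = malloc(16) -> a = 0; heap: [0-15 ALLOC][16-52 FREE]
Op 2: b = malloc(17) -> b = 16; heap: [0-15 ALLOC][16-32 ALLOC][33-52 FREE]
Op 3: a = realloc(a, 2) -> a = 0; heap: [0-1 ALLOC][2-15 FREE][16-32 ALLOC][33-52 FREE]
Op 4: a = realloc(a, 24) -> NULL (a unchanged); heap: [0-1 ALLOC][2-15 FREE][16-32 ALLOC][33-52 FREE]
Op 5: c = malloc(15) -> c = 33; heap: [0-1 ALLOC][2-15 FREE][16-32 ALLOC][33-47 ALLOC][48-52 FREE]
Op 6: a = realloc(a, 12) -> a = 0; heap: [0-11 ALLOC][12-15 FREE][16-32 ALLOC][33-47 ALLOC][48-52 FREE]
Free blocks: [4 5] total_free=9 largest=5 -> 100*(9-5)/9 = 400/9 ≈ 44.444 -> rounds to 44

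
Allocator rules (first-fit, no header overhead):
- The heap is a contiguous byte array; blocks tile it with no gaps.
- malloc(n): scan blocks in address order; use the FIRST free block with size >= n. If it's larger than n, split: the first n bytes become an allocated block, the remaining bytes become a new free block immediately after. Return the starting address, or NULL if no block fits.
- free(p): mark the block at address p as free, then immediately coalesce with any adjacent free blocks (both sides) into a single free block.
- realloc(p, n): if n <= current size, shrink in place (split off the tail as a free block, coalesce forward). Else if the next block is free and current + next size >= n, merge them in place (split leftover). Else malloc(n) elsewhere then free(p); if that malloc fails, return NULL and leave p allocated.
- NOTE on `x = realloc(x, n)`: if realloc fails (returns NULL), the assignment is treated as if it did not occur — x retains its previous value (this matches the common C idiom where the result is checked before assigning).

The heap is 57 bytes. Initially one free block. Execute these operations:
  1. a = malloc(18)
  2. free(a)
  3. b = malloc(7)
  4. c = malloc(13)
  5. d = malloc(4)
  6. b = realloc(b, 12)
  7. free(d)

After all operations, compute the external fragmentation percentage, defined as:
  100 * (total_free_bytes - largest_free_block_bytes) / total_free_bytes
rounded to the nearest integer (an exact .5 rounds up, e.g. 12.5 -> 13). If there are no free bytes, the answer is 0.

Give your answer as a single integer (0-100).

Answer: 34

Derivation:
Op 1: a = malloc(18) -> a = 0; heap: [0-17 ALLOC][18-56 FREE]
Op 2: free(a) -> (freed a); heap: [0-56 FREE]
Op 3: b = malloc(7) -> b = 0; heap: [0-6 ALLOC][7-56 FREE]
Op 4: c = malloc(13) -> c = 7; heap: [0-6 ALLOC][7-19 ALLOC][20-56 FREE]
Op 5: d = malloc(4) -> d = 20; heap: [0-6 ALLOC][7-19 ALLOC][20-23 ALLOC][24-56 FREE]
Op 6: b = realloc(b, 12) -> b = 24; heap: [0-6 FREE][7-19 ALLOC][20-23 ALLOC][24-35 ALLOC][36-56 FREE]
Op 7: free(d) -> (freed d); heap: [0-6 FREE][7-19 ALLOC][20-23 FREE][24-35 ALLOC][36-56 FREE]
Free blocks: [7 4 21] total_free=32 largest=21 -> 100*(32-21)/32 = 1100/32 = 34.375 -> rounds to 34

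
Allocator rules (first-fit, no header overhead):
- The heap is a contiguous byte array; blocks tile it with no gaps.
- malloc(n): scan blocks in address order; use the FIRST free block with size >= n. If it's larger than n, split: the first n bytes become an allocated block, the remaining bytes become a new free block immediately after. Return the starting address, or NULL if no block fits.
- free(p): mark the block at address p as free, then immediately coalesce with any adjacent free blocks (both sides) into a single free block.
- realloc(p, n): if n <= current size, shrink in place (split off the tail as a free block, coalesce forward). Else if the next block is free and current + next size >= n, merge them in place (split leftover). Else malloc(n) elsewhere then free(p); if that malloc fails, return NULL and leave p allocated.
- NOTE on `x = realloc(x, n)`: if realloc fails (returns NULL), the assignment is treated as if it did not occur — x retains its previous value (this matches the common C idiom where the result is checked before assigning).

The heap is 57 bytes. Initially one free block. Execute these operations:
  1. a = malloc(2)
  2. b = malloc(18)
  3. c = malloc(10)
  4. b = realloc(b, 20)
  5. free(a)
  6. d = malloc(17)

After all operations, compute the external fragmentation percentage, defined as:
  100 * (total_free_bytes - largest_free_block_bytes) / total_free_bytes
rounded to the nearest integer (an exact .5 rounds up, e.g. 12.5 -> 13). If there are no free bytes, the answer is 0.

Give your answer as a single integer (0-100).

Answer: 30

Derivation:
Op 1: a = malloc(2) -> a = 0; heap: [0-1 ALLOC][2-56 FREE]
Op 2: b = malloc(18) -> b = 2; heap: [0-1 ALLOC][2-19 ALLOC][20-56 FREE]
Op 3: c = malloc(10) -> c = 20; heap: [0-1 ALLOC][2-19 ALLOC][20-29 ALLOC][30-56 FREE]
Op 4: b = realloc(b, 20) -> b = 30; heap: [0-1 ALLOC][2-19 FREE][20-29 ALLOC][30-49 ALLOC][50-56 FREE]
Op 5: free(a) -> (freed a); heap: [0-19 FREE][20-29 ALLOC][30-49 ALLOC][50-56 FREE]
Op 6: d = malloc(17) -> d = 0; heap: [0-16 ALLOC][17-19 FREE][20-29 ALLOC][30-49 ALLOC][50-56 FREE]
Free blocks: [3 7] total_free=10 largest=7 -> 100*(10-7)/10 = 300/10 = 30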